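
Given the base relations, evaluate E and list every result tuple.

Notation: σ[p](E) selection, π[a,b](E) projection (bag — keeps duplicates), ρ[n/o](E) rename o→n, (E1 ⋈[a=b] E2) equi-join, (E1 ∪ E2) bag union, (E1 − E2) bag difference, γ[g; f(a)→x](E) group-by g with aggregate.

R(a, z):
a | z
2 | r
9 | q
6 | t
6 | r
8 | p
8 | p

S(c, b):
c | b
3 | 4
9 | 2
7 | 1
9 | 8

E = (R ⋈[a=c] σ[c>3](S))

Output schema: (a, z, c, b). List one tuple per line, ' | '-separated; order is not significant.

Per-node cardinality:
  R → 6
  S → 4
  σ[c>3](S) → 3
  (R ⋈[a=c] σ[c>3](S)) → 2

== RESULT ==
a | z | c | b
9 | q | 9 | 2
9 | q | 9 | 8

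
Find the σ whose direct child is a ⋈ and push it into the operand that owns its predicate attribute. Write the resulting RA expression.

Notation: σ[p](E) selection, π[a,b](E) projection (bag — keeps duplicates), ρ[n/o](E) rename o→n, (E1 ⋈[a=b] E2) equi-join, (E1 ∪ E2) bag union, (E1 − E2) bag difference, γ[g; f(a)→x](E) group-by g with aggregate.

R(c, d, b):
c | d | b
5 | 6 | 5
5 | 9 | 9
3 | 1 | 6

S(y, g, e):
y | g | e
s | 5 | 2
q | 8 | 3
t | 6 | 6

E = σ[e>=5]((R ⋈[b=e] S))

σ filters on e, owned by the right side.
E' = (R ⋈[b=e] σ[e>=5](S))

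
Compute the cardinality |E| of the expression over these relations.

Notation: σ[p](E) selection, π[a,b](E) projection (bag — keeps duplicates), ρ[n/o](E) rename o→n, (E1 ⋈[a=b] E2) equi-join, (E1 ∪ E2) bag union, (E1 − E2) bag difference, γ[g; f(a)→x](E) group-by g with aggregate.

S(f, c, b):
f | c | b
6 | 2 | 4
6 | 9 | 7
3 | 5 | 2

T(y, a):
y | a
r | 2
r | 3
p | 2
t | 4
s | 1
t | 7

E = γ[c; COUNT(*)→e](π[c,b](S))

Stepwise |·|:
  S → 3
  π[c,b](S) → 3
  γ[c; COUNT(*)→e](π[c,b](S)) → 3

|E| = 3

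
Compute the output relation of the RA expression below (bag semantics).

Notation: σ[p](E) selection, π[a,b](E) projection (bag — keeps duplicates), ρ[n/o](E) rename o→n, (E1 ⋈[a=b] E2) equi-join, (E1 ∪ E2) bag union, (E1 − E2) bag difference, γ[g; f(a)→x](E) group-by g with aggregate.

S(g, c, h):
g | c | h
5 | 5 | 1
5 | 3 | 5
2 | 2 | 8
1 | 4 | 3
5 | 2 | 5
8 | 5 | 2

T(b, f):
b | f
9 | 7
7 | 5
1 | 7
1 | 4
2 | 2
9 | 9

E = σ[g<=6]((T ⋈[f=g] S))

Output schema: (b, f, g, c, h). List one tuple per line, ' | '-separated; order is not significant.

Row counts bottom-up:
  T → 6
  S → 6
  (T ⋈[f=g] S) → 4
  σ[g<=6]((T ⋈[f=g] S)) → 4

== RESULT ==
b | f | g | c | h
2 | 2 | 2 | 2 | 8
7 | 5 | 5 | 2 | 5
7 | 5 | 5 | 3 | 5
7 | 5 | 5 | 5 | 1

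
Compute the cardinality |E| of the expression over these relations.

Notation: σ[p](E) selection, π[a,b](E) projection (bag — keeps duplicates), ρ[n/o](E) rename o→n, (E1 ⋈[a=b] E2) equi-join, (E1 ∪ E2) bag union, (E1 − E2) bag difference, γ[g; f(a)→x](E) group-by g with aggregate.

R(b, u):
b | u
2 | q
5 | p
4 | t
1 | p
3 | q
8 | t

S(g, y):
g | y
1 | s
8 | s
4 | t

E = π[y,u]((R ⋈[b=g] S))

Per-node cardinality:
  R → 6
  S → 3
  (R ⋈[b=g] S) → 3
  π[y,u]((R ⋈[b=g] S)) → 3

|E| = 3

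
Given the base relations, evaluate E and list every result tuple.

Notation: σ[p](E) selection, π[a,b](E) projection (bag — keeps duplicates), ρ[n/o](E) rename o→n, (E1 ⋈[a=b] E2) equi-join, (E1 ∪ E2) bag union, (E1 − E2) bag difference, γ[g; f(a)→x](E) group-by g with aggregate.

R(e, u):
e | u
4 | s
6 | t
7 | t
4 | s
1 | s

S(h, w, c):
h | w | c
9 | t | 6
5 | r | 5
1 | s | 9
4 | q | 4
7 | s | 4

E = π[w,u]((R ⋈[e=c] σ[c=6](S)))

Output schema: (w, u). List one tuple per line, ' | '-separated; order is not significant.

Stepwise |·|:
  R → 5
  S → 5
  σ[c=6](S) → 1
  (R ⋈[e=c] σ[c=6](S)) → 1
  π[w,u]((R ⋈[e=c] σ[c=6](S))) → 1

== RESULT ==
w | u
t | t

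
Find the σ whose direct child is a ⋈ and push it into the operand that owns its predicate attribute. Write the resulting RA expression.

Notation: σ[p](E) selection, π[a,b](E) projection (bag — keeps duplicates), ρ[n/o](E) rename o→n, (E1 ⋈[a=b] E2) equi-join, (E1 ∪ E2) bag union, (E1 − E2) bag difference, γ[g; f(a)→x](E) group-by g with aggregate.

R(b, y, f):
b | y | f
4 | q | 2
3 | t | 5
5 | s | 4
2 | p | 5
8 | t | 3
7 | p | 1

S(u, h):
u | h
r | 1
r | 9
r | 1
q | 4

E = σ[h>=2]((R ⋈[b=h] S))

σ filters on h, owned by the right side.
E' = (R ⋈[b=h] σ[h>=2](S))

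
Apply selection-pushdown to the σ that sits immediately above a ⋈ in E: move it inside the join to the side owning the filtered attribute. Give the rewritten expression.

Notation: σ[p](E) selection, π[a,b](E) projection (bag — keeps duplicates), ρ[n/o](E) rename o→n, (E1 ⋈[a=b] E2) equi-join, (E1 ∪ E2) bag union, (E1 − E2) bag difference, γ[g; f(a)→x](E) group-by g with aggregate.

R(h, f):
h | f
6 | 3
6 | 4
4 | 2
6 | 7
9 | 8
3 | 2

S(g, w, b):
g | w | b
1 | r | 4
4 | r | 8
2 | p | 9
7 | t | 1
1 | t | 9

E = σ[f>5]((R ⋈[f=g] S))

σ filters on f, owned by the left side.
E' = (σ[f>5](R) ⋈[f=g] S)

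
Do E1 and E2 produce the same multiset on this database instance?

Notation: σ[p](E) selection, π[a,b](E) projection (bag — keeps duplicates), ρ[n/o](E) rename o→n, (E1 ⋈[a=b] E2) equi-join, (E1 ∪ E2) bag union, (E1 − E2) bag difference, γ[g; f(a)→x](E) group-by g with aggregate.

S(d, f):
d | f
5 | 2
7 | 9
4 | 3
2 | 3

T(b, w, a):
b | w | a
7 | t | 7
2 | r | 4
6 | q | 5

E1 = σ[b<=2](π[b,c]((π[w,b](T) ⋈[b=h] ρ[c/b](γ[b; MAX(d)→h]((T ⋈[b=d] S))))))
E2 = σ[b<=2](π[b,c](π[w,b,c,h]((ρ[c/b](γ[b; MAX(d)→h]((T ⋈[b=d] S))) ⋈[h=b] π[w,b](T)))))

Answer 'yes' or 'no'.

E1 per-node cardinality:
  T → 3
  π[w,b](T) → 3
  T → 3
  S → 4
  (T ⋈[b=d] S) → 2
  γ[b; MAX(d)→h]((T ⋈[b=d] S)) → 2
  ρ[c/b](γ[b; MAX(d)→h]((T ⋈[b=d] S))) → 2
  (π[w,b](T) ⋈[b=h] ρ[c/b](γ[b; MAX(d)→h]((T ⋈[b=d] S)))) → 2
  π[b,c]((π[w,b](T) ⋈[b=h] ρ[c/b](γ[b; MAX(d)→h]((T ⋈[b=d] S))))) → 2
  σ[b<=2](π[b,c]((π[w,b](T) ⋈[b=h] ρ[c/b](γ[b; MAX(d)→h]((T ⋈[b=d] S)))))) → 1
E2 per-node cardinality:
  T → 3
  S → 4
  (T ⋈[b=d] S) → 2
  γ[b; MAX(d)→h]((T ⋈[b=d] S)) → 2
  ρ[c/b](γ[b; MAX(d)→h]((T ⋈[b=d] S))) → 2
  T → 3
  π[w,b](T) → 3
  (ρ[c/b](γ[b; MAX(d)→h]((T ⋈[b=d] S))) ⋈[h=b] π[w,b](T)) → 2
  π[w,b,c,h]((ρ[c/b](γ[b; MAX(d)→h]((T ⋈[b=d] S))) ⋈[h=b] π[w,b](T))) → 2
  π[b,c](π[w,b,c,h]((ρ[c/b](γ[b; MAX(d)→h]((T ⋈[b=d] S))) ⋈[h=b] π[w,b](T)))) → 2
  σ[b<=2](π[b,c](π[w,b,c,h]((ρ[c/b](γ[b; MAX(d)→h]((T ⋈[b=d] S))) ⋈[h=b] π[w,b](T))))) → 1

E1 and E2 produce the same multiset:
b | c
2 | 2

yes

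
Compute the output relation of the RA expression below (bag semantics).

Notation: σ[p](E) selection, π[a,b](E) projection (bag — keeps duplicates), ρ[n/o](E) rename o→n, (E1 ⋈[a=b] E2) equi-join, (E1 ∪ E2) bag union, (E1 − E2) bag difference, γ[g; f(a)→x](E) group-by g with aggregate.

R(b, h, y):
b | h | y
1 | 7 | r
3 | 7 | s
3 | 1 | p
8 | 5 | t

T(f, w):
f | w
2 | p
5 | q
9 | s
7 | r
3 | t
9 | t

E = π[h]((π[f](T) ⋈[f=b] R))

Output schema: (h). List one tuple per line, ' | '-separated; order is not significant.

Stepwise |·|:
  T → 6
  π[f](T) → 6
  R → 4
  (π[f](T) ⋈[f=b] R) → 2
  π[h]((π[f](T) ⋈[f=b] R)) → 2

== RESULT ==
h
1
7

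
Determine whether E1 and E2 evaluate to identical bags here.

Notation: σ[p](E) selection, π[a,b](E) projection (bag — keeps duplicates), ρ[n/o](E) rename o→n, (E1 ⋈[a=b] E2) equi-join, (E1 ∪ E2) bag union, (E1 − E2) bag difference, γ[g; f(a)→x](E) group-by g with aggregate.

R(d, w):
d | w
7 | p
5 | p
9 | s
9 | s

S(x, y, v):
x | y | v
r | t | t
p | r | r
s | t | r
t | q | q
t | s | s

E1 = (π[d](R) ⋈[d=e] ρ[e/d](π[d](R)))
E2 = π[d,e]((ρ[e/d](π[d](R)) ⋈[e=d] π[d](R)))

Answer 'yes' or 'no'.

E1 subexpression sizes:
  R → 4
  π[d](R) → 4
  R → 4
  π[d](R) → 4
  ρ[e/d](π[d](R)) → 4
  (π[d](R) ⋈[d=e] ρ[e/d](π[d](R))) → 6
E2 subexpression sizes:
  R → 4
  π[d](R) → 4
  ρ[e/d](π[d](R)) → 4
  R → 4
  π[d](R) → 4
  (ρ[e/d](π[d](R)) ⋈[e=d] π[d](R)) → 6
  π[d,e]((ρ[e/d](π[d](R)) ⋈[e=d] π[d](R))) → 6

E1 and E2 produce the same multiset:
d | e
5 | 5
7 | 7
9 | 9
9 | 9
9 | 9
9 | 9

yes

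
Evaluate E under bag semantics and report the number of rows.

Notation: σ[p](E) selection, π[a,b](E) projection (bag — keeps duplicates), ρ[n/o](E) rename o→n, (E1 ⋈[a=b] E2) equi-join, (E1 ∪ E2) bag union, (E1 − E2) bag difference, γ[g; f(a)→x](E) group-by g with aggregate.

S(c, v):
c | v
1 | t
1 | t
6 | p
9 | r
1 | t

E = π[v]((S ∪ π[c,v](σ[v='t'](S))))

Row counts bottom-up:
  S → 5
  S → 5
  σ[v='t'](S) → 3
  π[c,v](σ[v='t'](S)) → 3
  (S ∪ π[c,v](σ[v='t'](S))) → 8
  π[v]((S ∪ π[c,v](σ[v='t'](S)))) → 8

|E| = 8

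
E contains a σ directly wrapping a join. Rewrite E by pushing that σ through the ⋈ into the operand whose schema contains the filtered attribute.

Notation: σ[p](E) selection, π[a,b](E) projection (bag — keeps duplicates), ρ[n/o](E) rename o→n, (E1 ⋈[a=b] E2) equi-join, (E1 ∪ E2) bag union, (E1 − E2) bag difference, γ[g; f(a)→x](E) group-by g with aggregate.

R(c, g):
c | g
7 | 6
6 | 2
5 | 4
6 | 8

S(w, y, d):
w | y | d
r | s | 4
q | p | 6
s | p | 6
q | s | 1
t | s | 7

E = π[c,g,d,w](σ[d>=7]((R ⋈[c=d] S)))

σ filters on d, owned by the right side.
E' = π[c,g,d,w]((R ⋈[c=d] σ[d>=7](S)))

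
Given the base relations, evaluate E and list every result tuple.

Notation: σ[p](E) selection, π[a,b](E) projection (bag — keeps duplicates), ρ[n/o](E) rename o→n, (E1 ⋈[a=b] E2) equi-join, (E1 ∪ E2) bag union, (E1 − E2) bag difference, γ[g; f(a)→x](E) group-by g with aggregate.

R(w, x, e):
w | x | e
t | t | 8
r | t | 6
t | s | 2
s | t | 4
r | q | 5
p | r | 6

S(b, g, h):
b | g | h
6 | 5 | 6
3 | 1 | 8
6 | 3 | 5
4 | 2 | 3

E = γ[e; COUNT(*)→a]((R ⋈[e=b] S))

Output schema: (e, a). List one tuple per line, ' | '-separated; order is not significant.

Per-node cardinality:
  R → 6
  S → 4
  (R ⋈[e=b] S) → 5
  γ[e; COUNT(*)→a]((R ⋈[e=b] S)) → 2

== RESULT ==
e | a
4 | 1
6 | 4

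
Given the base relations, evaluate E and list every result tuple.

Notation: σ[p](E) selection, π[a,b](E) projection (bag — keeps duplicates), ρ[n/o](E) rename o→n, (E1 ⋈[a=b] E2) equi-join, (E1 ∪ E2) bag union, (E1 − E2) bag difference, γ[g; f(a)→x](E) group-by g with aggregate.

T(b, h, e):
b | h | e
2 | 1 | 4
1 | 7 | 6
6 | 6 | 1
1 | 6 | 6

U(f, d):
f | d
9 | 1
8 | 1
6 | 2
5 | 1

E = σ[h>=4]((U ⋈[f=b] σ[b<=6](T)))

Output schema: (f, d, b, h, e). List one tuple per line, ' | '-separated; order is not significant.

Row counts bottom-up:
  U → 4
  T → 4
  σ[b<=6](T) → 4
  (U ⋈[f=b] σ[b<=6](T)) → 1
  σ[h>=4]((U ⋈[f=b] σ[b<=6](T))) → 1

== RESULT ==
f | d | b | h | e
6 | 2 | 6 | 6 | 1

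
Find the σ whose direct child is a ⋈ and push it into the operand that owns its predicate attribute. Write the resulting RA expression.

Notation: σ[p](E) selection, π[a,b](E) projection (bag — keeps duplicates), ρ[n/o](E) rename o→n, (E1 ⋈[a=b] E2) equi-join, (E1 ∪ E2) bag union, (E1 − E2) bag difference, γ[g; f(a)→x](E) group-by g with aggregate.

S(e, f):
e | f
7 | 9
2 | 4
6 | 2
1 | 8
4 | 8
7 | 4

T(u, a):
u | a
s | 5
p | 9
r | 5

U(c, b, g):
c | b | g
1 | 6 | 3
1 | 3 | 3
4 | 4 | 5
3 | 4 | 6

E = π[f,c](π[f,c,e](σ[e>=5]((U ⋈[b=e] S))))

σ filters on e, owned by the right side.
E' = π[f,c](π[f,c,e]((U ⋈[b=e] σ[e>=5](S))))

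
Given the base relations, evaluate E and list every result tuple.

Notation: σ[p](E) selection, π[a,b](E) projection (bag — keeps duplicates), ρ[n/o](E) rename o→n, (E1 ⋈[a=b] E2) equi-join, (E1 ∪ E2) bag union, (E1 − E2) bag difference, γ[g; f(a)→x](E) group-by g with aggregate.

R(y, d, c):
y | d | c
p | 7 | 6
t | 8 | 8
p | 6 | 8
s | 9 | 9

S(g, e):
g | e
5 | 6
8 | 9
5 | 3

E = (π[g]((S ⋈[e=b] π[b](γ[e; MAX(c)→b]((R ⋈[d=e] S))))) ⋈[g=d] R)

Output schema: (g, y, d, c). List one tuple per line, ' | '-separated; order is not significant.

Subexpression sizes:
  S → 3
  R → 4
  S → 3
  (R ⋈[d=e] S) → 2
  γ[e; MAX(c)→b]((R ⋈[d=e] S)) → 2
  π[b](γ[e; MAX(c)→b]((R ⋈[d=e] S))) → 2
  (S ⋈[e=b] π[b](γ[e; MAX(c)→b]((R ⋈[d=e] S)))) → 1
  π[g]((S ⋈[e=b] π[b](γ[e; MAX(c)→b]((R ⋈[d=e] S))))) → 1
  R → 4
  (π[g]((S ⋈[e=b] π[b](γ[e; MAX(c)→b]((R ⋈[d=e] S))))) ⋈[g=d] R) → 1

== RESULT ==
g | y | d | c
8 | t | 8 | 8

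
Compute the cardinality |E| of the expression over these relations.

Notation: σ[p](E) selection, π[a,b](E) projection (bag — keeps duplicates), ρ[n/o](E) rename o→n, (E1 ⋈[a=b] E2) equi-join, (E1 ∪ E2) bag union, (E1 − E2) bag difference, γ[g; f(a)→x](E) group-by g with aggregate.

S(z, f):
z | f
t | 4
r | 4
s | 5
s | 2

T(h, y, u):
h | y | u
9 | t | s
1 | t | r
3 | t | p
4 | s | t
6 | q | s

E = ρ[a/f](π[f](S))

Per-node cardinality:
  S → 4
  π[f](S) → 4
  ρ[a/f](π[f](S)) → 4

|E| = 4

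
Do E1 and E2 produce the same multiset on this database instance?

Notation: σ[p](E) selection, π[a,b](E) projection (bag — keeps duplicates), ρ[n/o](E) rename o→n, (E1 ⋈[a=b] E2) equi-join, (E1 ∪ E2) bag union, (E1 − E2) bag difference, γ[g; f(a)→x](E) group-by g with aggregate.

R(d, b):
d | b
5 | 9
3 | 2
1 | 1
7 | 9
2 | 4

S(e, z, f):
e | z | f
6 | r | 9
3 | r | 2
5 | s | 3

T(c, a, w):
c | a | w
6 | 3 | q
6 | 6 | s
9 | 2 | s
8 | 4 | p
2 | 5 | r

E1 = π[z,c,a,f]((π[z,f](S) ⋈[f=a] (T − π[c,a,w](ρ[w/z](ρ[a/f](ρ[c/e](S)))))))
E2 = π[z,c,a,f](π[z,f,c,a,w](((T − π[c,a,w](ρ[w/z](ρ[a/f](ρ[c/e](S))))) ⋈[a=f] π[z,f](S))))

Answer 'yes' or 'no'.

E1 row counts bottom-up:
  S → 3
  π[z,f](S) → 3
  T → 5
  S → 3
  ρ[c/e](S) → 3
  ρ[a/f](ρ[c/e](S)) → 3
  ρ[w/z](ρ[a/f](ρ[c/e](S))) → 3
  π[c,a,w](ρ[w/z](ρ[a/f](ρ[c/e](S)))) → 3
  (T − π[c,a,w](ρ[w/z](ρ[a/f](ρ[c/e](S))))) → 5
  (π[z,f](S) ⋈[f=a] (T − π[c,a,w](ρ[w/z](ρ[a/f](ρ[c/e](S)))))) → 2
  π[z,c,a,f]((π[z,f](S) ⋈[f=a] (T − π[c,a,w](ρ[w/z](ρ[a/f](ρ[c/e](S))))))) → 2
E2 row counts bottom-up:
  T → 5
  S → 3
  ρ[c/e](S) → 3
  ρ[a/f](ρ[c/e](S)) → 3
  ρ[w/z](ρ[a/f](ρ[c/e](S))) → 3
  π[c,a,w](ρ[w/z](ρ[a/f](ρ[c/e](S)))) → 3
  (T − π[c,a,w](ρ[w/z](ρ[a/f](ρ[c/e](S))))) → 5
  S → 3
  π[z,f](S) → 3
  ((T − π[c,a,w](ρ[w/z](ρ[a/f](ρ[c/e](S))))) ⋈[a=f] π[z,f](S)) → 2
  π[z,f,c,a,w](((T − π[c,a,w](ρ[w/z](ρ[a/f](ρ[c/e](S))))) ⋈[a=f] π[z,f](S))) → 2
  π[z,c,a,f](π[z,f,c,a,w](((T − π[c,a,w](ρ[w/z](ρ[a/f](ρ[c/e](S))))) ⋈[a=f] π[z,f](S)))) → 2

E1 and E2 produce the same multiset:
z | c | a | f
r | 9 | 2 | 2
s | 6 | 3 | 3

yes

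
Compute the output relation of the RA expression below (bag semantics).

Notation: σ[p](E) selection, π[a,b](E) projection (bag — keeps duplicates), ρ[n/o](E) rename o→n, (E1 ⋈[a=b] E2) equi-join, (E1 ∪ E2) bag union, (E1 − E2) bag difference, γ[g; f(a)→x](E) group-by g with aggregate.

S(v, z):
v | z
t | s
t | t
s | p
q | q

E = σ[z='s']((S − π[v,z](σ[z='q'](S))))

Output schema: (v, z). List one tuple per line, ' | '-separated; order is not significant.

Row counts bottom-up:
  S → 4
  S → 4
  σ[z='q'](S) → 1
  π[v,z](σ[z='q'](S)) → 1
  (S − π[v,z](σ[z='q'](S))) → 3
  σ[z='s']((S − π[v,z](σ[z='q'](S)))) → 1

== RESULT ==
v | z
t | s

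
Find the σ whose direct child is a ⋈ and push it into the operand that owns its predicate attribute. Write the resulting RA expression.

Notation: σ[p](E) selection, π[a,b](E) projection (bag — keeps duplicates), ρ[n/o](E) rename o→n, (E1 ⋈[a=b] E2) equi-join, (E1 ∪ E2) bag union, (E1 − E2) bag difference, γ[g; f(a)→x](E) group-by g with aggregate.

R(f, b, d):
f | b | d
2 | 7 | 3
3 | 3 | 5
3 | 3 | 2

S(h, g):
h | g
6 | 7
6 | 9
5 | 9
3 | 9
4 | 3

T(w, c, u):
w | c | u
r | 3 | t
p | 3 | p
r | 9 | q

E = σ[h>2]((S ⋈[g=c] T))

σ filters on h, owned by the left side.
E' = (σ[h>2](S) ⋈[g=c] T)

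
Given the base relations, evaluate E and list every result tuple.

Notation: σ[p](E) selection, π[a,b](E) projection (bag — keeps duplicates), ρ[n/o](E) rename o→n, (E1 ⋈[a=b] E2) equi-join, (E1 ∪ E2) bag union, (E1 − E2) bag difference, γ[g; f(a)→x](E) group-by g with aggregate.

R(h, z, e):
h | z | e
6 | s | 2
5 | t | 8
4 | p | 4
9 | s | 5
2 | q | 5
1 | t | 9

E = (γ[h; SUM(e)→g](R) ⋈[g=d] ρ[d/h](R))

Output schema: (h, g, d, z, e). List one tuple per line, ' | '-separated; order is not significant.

Stepwise |·|:
  R → 6
  γ[h; SUM(e)→g](R) → 6
  R → 6
  ρ[d/h](R) → 6
  (γ[h; SUM(e)→g](R) ⋈[g=d] ρ[d/h](R)) → 5

== RESULT ==
h | g | d | z | e
1 | 9 | 9 | s | 5
2 | 5 | 5 | t | 8
4 | 4 | 4 | p | 4
6 | 2 | 2 | q | 5
9 | 5 | 5 | t | 8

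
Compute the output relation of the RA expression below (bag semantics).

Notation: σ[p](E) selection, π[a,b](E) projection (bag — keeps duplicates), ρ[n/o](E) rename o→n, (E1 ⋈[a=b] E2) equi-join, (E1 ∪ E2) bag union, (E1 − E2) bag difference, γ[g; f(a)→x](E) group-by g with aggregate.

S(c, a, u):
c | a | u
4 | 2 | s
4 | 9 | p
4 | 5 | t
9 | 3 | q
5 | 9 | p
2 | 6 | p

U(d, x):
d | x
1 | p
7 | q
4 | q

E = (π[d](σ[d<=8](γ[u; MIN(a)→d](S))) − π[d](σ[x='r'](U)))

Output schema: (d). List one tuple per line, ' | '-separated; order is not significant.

Subexpression sizes:
  S → 6
  γ[u; MIN(a)→d](S) → 4
  σ[d<=8](γ[u; MIN(a)→d](S)) → 4
  π[d](σ[d<=8](γ[u; MIN(a)→d](S))) → 4
  U → 3
  σ[x='r'](U) → 0
  π[d](σ[x='r'](U)) → 0
  (π[d](σ[d<=8](γ[u; MIN(a)→d](S))) − π[d](σ[x='r'](U))) → 4

== RESULT ==
d
2
3
5
6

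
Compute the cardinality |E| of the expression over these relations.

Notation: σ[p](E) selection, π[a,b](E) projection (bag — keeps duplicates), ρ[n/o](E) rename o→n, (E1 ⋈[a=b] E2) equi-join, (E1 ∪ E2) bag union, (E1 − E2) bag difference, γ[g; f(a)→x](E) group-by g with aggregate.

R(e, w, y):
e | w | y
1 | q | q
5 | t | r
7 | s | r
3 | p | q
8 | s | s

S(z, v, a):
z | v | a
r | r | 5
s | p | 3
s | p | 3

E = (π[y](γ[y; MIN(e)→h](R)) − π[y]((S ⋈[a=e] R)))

Subexpression sizes:
  R → 5
  γ[y; MIN(e)→h](R) → 3
  π[y](γ[y; MIN(e)→h](R)) → 3
  S → 3
  R → 5
  (S ⋈[a=e] R) → 3
  π[y]((S ⋈[a=e] R)) → 3
  (π[y](γ[y; MIN(e)→h](R)) − π[y]((S ⋈[a=e] R))) → 1

|E| = 1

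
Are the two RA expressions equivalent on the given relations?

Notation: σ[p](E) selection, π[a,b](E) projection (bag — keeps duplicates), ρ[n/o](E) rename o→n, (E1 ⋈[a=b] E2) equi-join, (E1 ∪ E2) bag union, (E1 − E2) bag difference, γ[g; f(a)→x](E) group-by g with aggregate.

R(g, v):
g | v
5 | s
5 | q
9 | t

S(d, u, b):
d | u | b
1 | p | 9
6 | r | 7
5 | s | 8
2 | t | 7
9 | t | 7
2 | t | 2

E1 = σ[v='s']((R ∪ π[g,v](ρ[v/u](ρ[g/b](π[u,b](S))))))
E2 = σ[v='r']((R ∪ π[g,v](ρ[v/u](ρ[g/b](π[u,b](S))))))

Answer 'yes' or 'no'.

E1 row counts bottom-up:
  R → 3
  S → 6
  π[u,b](S) → 6
  ρ[g/b](π[u,b](S)) → 6
  ρ[v/u](ρ[g/b](π[u,b](S))) → 6
  π[g,v](ρ[v/u](ρ[g/b](π[u,b](S)))) → 6
  (R ∪ π[g,v](ρ[v/u](ρ[g/b](π[u,b](S))))) → 9
  σ[v='s']((R ∪ π[g,v](ρ[v/u](ρ[g/b](π[u,b](S)))))) → 2
E2 row counts bottom-up:
  R → 3
  S → 6
  π[u,b](S) → 6
  ρ[g/b](π[u,b](S)) → 6
  ρ[v/u](ρ[g/b](π[u,b](S))) → 6
  π[g,v](ρ[v/u](ρ[g/b](π[u,b](S)))) → 6
  (R ∪ π[g,v](ρ[v/u](ρ[g/b](π[u,b](S))))) → 9
  σ[v='r']((R ∪ π[g,v](ρ[v/u](ρ[g/b](π[u,b](S)))))) → 1

E1 result:
g | v
5 | s
8 | s
E2 result:
g | v
7 | r
Witness: (5, 's') appears 1× in E1 but 0× in E2.

no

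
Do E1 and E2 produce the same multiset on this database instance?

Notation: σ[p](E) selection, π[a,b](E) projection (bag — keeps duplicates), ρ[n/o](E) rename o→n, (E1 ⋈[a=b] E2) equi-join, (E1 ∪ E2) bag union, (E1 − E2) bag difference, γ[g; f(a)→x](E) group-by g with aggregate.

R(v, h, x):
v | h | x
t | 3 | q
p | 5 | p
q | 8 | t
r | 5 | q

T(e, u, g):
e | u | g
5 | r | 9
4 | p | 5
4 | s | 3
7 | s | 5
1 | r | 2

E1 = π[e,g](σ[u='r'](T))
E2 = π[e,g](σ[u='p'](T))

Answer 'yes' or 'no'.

E1 stepwise |·|:
  T → 5
  σ[u='r'](T) → 2
  π[e,g](σ[u='r'](T)) → 2
E2 stepwise |·|:
  T → 5
  σ[u='p'](T) → 1
  π[e,g](σ[u='p'](T)) → 1

E1 result:
e | g
1 | 2
5 | 9
E2 result:
e | g
4 | 5
Witness: (5, 9) appears 1× in E1 but 0× in E2.

no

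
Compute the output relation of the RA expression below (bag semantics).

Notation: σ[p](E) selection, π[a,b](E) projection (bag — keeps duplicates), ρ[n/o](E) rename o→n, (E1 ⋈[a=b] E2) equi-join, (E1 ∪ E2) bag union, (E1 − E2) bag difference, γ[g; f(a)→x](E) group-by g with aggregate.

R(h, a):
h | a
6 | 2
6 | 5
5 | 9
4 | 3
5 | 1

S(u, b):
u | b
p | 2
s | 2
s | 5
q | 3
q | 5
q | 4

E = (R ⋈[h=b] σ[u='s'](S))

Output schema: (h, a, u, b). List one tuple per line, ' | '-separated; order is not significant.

Subexpression sizes:
  R → 5
  S → 6
  σ[u='s'](S) → 2
  (R ⋈[h=b] σ[u='s'](S)) → 2

== RESULT ==
h | a | u | b
5 | 1 | s | 5
5 | 9 | s | 5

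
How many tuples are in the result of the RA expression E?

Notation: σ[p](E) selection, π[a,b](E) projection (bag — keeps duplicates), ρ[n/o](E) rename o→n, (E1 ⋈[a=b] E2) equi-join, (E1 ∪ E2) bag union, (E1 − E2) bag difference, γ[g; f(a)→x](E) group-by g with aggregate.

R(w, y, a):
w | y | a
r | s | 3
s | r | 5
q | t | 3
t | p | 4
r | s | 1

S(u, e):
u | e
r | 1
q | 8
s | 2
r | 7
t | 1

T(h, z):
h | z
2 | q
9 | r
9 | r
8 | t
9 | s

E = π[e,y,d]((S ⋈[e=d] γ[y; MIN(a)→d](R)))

Per-node cardinality:
  S → 5
  R → 5
  γ[y; MIN(a)→d](R) → 4
  (S ⋈[e=d] γ[y; MIN(a)→d](R)) → 2
  π[e,y,d]((S ⋈[e=d] γ[y; MIN(a)→d](R))) → 2

|E| = 2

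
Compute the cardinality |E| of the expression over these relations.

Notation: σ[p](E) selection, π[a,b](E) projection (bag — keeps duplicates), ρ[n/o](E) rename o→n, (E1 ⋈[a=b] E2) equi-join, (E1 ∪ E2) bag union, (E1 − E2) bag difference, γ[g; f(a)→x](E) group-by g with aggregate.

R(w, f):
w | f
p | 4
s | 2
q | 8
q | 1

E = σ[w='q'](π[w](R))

Row counts bottom-up:
  R → 4
  π[w](R) → 4
  σ[w='q'](π[w](R)) → 2

|E| = 2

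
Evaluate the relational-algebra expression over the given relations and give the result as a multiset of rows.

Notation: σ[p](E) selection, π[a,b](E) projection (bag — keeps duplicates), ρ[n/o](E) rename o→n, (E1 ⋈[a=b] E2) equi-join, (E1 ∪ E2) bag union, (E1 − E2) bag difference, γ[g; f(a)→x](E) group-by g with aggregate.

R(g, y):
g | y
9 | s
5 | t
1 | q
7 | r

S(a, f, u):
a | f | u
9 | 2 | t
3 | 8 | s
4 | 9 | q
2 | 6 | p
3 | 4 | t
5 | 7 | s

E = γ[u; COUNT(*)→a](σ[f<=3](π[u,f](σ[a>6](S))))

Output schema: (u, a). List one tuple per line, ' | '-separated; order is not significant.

Row counts bottom-up:
  S → 6
  σ[a>6](S) → 1
  π[u,f](σ[a>6](S)) → 1
  σ[f<=3](π[u,f](σ[a>6](S))) → 1
  γ[u; COUNT(*)→a](σ[f<=3](π[u,f](σ[a>6](S)))) → 1

== RESULT ==
u | a
t | 1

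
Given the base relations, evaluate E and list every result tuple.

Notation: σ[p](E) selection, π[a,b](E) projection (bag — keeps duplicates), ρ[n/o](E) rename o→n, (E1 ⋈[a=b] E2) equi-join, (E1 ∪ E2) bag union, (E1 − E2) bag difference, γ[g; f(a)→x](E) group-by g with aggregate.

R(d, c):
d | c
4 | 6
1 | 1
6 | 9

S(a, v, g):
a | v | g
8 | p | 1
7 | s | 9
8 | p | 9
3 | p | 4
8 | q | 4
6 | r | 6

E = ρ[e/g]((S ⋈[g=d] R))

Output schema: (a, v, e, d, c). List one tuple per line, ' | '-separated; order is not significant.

Per-node cardinality:
  S → 6
  R → 3
  (S ⋈[g=d] R) → 4
  ρ[e/g]((S ⋈[g=d] R)) → 4

== RESULT ==
a | v | e | d | c
3 | p | 4 | 4 | 6
6 | r | 6 | 6 | 9
8 | p | 1 | 1 | 1
8 | q | 4 | 4 | 6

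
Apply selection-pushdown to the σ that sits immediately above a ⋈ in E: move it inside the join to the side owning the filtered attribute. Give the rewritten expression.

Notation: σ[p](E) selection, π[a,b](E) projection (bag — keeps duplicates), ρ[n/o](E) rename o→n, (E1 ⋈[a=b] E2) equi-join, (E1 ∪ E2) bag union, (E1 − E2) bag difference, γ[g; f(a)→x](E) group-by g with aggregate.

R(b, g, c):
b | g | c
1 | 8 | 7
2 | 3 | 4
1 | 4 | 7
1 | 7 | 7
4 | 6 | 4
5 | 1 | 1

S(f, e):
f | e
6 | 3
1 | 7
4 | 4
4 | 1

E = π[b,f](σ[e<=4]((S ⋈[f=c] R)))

σ filters on e, owned by the left side.
E' = π[b,f]((σ[e<=4](S) ⋈[f=c] R))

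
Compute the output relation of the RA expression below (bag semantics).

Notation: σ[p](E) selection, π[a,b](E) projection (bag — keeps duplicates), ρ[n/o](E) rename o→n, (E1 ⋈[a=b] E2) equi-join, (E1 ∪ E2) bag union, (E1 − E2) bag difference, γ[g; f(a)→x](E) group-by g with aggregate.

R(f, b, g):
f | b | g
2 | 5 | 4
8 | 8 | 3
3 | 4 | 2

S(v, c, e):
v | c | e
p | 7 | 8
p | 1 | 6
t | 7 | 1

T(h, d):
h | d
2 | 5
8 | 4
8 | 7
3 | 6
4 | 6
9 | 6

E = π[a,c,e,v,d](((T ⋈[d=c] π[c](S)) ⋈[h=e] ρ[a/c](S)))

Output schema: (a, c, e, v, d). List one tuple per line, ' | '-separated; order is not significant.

Per-node cardinality:
  T → 6
  S → 3
  π[c](S) → 3
  (T ⋈[d=c] π[c](S)) → 2
  S → 3
  ρ[a/c](S) → 3
  ((T ⋈[d=c] π[c](S)) ⋈[h=e] ρ[a/c](S)) → 2
  π[a,c,e,v,d](((T ⋈[d=c] π[c](S)) ⋈[h=e] ρ[a/c](S))) → 2

== RESULT ==
a | c | e | v | d
7 | 7 | 8 | p | 7
7 | 7 | 8 | p | 7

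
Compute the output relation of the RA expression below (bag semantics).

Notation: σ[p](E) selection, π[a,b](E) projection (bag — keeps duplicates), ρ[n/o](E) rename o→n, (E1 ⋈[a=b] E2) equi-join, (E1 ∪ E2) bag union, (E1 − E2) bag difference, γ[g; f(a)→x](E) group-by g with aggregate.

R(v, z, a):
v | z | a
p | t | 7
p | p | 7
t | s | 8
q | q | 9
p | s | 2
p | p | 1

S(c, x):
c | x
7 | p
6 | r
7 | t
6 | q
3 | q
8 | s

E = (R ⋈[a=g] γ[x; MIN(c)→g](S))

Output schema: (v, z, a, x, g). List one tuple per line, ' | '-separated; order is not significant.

Per-node cardinality:
  R → 6
  S → 6
  γ[x; MIN(c)→g](S) → 5
  (R ⋈[a=g] γ[x; MIN(c)→g](S)) → 5

== RESULT ==
v | z | a | x | g
p | p | 7 | p | 7
p | p | 7 | t | 7
p | t | 7 | p | 7
p | t | 7 | t | 7
t | s | 8 | s | 8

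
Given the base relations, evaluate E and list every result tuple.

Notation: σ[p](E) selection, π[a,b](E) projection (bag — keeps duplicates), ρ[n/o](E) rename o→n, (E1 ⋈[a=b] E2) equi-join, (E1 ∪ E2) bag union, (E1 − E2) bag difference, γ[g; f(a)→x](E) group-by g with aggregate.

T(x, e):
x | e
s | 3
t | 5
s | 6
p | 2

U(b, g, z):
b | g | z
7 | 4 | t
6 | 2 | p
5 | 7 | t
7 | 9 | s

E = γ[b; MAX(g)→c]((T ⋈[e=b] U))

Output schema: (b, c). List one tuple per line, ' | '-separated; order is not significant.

Row counts bottom-up:
  T → 4
  U → 4
  (T ⋈[e=b] U) → 2
  γ[b; MAX(g)→c]((T ⋈[e=b] U)) → 2

== RESULT ==
b | c
5 | 7
6 | 2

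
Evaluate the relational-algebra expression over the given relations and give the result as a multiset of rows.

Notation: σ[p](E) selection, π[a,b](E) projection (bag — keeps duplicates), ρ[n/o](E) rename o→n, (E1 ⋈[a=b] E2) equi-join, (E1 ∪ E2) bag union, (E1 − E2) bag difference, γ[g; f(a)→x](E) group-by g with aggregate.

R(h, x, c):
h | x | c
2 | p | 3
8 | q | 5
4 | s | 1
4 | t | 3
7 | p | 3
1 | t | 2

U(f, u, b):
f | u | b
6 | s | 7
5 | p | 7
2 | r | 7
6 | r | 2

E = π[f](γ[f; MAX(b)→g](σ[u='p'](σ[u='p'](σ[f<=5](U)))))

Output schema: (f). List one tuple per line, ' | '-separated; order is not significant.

Row counts bottom-up:
  U → 4
  σ[f<=5](U) → 2
  σ[u='p'](σ[f<=5](U)) → 1
  σ[u='p'](σ[u='p'](σ[f<=5](U))) → 1
  γ[f; MAX(b)→g](σ[u='p'](σ[u='p'](σ[f<=5](U)))) → 1
  π[f](γ[f; MAX(b)→g](σ[u='p'](σ[u='p'](σ[f<=5](U))))) → 1

== RESULT ==
f
5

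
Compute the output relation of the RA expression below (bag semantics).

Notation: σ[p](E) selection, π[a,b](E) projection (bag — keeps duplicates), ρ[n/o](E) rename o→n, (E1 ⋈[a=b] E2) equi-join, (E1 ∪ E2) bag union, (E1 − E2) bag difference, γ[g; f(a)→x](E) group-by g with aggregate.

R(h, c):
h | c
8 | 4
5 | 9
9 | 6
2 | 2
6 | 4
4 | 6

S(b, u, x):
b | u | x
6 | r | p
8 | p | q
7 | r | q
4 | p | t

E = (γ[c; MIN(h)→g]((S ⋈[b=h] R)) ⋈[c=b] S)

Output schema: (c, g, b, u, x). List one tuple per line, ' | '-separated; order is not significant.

Per-node cardinality:
  S → 4
  R → 6
  (S ⋈[b=h] R) → 3
  γ[c; MIN(h)→g]((S ⋈[b=h] R)) → 2
  S → 4
  (γ[c; MIN(h)→g]((S ⋈[b=h] R)) ⋈[c=b] S) → 2

== RESULT ==
c | g | b | u | x
4 | 6 | 4 | p | t
6 | 4 | 6 | r | p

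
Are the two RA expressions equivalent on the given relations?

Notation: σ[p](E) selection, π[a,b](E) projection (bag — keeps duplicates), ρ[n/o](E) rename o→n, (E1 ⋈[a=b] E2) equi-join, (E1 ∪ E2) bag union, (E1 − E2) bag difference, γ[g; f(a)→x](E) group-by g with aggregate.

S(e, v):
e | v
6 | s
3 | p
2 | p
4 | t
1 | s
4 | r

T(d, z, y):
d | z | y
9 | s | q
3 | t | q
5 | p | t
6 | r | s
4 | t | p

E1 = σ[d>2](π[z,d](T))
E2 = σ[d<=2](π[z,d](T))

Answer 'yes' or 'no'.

E1 row counts bottom-up:
  T → 5
  π[z,d](T) → 5
  σ[d>2](π[z,d](T)) → 5
E2 row counts bottom-up:
  T → 5
  π[z,d](T) → 5
  σ[d<=2](π[z,d](T)) → 0

E1 result:
z | d
p | 5
r | 6
s | 9
t | 3
t | 4
E2 result:
z | d
(0 rows)
Witness: ('s', 9) appears 1× in E1 but 0× in E2.

no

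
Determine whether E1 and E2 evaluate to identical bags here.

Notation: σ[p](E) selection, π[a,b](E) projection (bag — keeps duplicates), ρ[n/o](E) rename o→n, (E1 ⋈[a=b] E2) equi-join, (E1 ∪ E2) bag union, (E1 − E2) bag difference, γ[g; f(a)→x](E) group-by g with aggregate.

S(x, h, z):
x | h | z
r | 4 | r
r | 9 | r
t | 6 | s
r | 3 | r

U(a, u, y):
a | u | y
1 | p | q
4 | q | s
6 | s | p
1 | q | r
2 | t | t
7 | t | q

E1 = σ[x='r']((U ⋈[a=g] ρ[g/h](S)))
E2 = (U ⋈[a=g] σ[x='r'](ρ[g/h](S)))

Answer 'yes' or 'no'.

E1 subexpression sizes:
  U → 6
  S → 4
  ρ[g/h](S) → 4
  (U ⋈[a=g] ρ[g/h](S)) → 2
  σ[x='r']((U ⋈[a=g] ρ[g/h](S))) → 1
E2 subexpression sizes:
  U → 6
  S → 4
  ρ[g/h](S) → 4
  σ[x='r'](ρ[g/h](S)) → 3
  (U ⋈[a=g] σ[x='r'](ρ[g/h](S))) → 1

E1 and E2 produce the same multiset:
a | u | y | x | g | z
4 | q | s | r | 4 | r

yes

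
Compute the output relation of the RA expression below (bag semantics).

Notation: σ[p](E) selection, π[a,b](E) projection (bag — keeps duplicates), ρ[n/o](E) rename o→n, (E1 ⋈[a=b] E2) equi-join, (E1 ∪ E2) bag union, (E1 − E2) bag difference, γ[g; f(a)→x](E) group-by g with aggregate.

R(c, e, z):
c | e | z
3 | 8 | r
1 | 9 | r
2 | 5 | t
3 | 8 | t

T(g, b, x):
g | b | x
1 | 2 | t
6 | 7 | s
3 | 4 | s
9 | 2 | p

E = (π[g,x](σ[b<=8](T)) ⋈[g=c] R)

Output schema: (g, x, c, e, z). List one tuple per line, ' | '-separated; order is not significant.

Stepwise |·|:
  T → 4
  σ[b<=8](T) → 4
  π[g,x](σ[b<=8](T)) → 4
  R → 4
  (π[g,x](σ[b<=8](T)) ⋈[g=c] R) → 3

== RESULT ==
g | x | c | e | z
1 | t | 1 | 9 | r
3 | s | 3 | 8 | r
3 | s | 3 | 8 | t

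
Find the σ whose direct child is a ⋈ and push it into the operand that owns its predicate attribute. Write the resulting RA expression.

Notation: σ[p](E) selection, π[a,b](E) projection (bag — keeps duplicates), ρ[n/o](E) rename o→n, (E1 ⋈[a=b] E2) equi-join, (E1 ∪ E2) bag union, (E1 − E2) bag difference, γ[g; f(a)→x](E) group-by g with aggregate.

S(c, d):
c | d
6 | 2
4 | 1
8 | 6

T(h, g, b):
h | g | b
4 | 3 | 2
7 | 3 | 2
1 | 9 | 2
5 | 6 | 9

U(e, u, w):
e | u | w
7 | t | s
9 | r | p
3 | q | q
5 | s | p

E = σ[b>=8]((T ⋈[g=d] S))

σ filters on b, owned by the left side.
E' = (σ[b>=8](T) ⋈[g=d] S)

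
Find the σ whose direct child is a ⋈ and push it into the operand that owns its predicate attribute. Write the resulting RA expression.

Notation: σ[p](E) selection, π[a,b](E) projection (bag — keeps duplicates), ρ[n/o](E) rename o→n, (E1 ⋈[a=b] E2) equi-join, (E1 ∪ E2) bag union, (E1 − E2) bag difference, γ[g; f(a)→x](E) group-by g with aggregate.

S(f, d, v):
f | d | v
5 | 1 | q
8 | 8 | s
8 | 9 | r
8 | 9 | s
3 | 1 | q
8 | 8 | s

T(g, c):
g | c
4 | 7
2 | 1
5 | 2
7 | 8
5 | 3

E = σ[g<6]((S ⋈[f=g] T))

σ filters on g, owned by the right side.
E' = (S ⋈[f=g] σ[g<6](T))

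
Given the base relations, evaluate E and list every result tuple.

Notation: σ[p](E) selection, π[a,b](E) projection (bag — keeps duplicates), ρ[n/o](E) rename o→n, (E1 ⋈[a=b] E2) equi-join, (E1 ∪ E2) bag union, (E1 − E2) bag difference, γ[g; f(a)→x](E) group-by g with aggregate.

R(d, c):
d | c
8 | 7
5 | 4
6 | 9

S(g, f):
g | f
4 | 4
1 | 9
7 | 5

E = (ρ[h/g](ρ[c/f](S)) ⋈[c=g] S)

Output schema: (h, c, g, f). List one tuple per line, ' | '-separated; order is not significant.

Row counts bottom-up:
  S → 3
  ρ[c/f](S) → 3
  ρ[h/g](ρ[c/f](S)) → 3
  S → 3
  (ρ[h/g](ρ[c/f](S)) ⋈[c=g] S) → 1

== RESULT ==
h | c | g | f
4 | 4 | 4 | 4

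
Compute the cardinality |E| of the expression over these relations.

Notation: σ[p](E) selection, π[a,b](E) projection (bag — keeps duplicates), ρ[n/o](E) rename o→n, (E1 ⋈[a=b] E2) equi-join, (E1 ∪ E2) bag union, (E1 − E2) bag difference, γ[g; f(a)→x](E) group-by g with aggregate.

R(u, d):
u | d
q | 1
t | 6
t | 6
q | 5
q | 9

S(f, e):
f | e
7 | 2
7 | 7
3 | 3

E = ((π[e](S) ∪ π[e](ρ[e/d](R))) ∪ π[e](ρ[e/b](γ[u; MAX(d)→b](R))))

Per-node cardinality:
  S → 3
  π[e](S) → 3
  R → 5
  ρ[e/d](R) → 5
  π[e](ρ[e/d](R)) → 5
  (π[e](S) ∪ π[e](ρ[e/d](R))) → 8
  R → 5
  γ[u; MAX(d)→b](R) → 2
  ρ[e/b](γ[u; MAX(d)→b](R)) → 2
  π[e](ρ[e/b](γ[u; MAX(d)→b](R))) → 2
  ((π[e](S) ∪ π[e](ρ[e/d](R))) ∪ π[e](ρ[e/b](γ[u; MAX(d)→b](R)))) → 10

|E| = 10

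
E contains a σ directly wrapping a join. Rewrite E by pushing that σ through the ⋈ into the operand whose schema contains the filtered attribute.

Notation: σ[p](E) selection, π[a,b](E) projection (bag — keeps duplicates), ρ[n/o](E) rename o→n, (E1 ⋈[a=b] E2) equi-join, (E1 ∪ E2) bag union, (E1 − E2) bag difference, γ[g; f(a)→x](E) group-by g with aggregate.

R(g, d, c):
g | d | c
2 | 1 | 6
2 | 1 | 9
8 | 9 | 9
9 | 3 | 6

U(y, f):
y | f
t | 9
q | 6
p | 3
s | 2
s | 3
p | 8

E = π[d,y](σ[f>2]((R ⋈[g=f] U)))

σ filters on f, owned by the right side.
E' = π[d,y]((R ⋈[g=f] σ[f>2](U)))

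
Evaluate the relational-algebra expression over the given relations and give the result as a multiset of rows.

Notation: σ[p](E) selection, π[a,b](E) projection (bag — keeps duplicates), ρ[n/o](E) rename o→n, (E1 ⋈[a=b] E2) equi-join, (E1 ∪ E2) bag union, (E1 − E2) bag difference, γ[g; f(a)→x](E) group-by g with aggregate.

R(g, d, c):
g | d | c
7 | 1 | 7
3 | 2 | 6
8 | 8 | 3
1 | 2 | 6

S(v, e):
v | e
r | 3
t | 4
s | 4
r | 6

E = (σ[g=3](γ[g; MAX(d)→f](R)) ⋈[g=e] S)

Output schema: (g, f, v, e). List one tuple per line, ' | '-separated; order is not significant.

Row counts bottom-up:
  R → 4
  γ[g; MAX(d)→f](R) → 4
  σ[g=3](γ[g; MAX(d)→f](R)) → 1
  S → 4
  (σ[g=3](γ[g; MAX(d)→f](R)) ⋈[g=e] S) → 1

== RESULT ==
g | f | v | e
3 | 2 | r | 3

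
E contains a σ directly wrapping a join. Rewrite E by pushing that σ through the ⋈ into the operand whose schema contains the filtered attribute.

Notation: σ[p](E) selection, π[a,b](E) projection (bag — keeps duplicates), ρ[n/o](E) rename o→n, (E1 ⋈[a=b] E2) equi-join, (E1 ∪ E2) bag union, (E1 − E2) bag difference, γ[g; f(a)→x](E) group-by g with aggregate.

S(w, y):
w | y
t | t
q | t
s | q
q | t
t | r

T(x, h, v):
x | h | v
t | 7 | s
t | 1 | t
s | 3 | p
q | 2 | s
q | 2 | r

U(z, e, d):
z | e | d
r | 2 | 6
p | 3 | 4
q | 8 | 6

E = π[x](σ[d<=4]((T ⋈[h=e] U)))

σ filters on d, owned by the right side.
E' = π[x]((T ⋈[h=e] σ[d<=4](U)))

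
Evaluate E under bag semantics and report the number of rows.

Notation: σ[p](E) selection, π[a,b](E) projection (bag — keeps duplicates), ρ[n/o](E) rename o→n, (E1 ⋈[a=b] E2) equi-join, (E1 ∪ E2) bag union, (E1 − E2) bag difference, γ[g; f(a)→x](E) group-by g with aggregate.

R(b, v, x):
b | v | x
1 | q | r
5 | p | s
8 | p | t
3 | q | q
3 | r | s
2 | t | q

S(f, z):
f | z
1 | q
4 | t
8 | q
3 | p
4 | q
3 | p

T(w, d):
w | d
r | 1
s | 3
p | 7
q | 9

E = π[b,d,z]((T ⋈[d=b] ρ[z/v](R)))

Per-node cardinality:
  T → 4
  R → 6
  ρ[z/v](R) → 6
  (T ⋈[d=b] ρ[z/v](R)) → 3
  π[b,d,z]((T ⋈[d=b] ρ[z/v](R))) → 3

|E| = 3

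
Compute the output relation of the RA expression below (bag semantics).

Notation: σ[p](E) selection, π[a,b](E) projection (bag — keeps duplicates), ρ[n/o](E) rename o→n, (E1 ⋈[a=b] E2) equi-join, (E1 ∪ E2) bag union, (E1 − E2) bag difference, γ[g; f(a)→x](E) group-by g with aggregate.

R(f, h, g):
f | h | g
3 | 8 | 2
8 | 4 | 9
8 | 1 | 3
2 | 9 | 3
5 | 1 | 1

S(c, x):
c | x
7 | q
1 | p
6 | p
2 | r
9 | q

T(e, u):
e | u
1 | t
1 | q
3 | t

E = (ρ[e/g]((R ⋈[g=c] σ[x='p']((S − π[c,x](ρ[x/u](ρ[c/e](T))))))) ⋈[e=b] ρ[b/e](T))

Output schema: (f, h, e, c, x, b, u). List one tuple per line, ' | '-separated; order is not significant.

Stepwise |·|:
  R → 5
  S → 5
  T → 3
  ρ[c/e](T) → 3
  ρ[x/u](ρ[c/e](T)) → 3
  π[c,x](ρ[x/u](ρ[c/e](T))) → 3
  (S − π[c,x](ρ[x/u](ρ[c/e](T)))) → 5
  σ[x='p']((S − π[c,x](ρ[x/u](ρ[c/e](T))))) → 2
  (R ⋈[g=c] σ[x='p']((S − π[c,x](ρ[x/u](ρ[c/e](T)))))) → 1
  ρ[e/g]((R ⋈[g=c] σ[x='p']((S − π[c,x](ρ[x/u](ρ[c/e](T))))))) → 1
  T → 3
  ρ[b/e](T) → 3
  (ρ[e/g]((R ⋈[g=c] σ[x='p']((S − π[c,x](ρ[x/u](ρ[c/e](T))))))) ⋈[e=b] ρ[b/e](T)) → 2

== RESULT ==
f | h | e | c | x | b | u
5 | 1 | 1 | 1 | p | 1 | q
5 | 1 | 1 | 1 | p | 1 | t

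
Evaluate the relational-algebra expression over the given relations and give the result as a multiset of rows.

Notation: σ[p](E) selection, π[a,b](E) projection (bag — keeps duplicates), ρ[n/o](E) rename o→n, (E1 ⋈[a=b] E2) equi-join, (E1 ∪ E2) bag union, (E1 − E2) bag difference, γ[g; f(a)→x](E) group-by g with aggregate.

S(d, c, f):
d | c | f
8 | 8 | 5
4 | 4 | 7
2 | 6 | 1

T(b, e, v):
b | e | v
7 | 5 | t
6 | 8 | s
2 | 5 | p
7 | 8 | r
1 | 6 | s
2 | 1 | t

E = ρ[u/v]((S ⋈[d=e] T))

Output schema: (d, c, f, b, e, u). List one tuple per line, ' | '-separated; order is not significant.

Stepwise |·|:
  S → 3
  T → 6
  (S ⋈[d=e] T) → 2
  ρ[u/v]((S ⋈[d=e] T)) → 2

== RESULT ==
d | c | f | b | e | u
8 | 8 | 5 | 6 | 8 | s
8 | 8 | 5 | 7 | 8 | r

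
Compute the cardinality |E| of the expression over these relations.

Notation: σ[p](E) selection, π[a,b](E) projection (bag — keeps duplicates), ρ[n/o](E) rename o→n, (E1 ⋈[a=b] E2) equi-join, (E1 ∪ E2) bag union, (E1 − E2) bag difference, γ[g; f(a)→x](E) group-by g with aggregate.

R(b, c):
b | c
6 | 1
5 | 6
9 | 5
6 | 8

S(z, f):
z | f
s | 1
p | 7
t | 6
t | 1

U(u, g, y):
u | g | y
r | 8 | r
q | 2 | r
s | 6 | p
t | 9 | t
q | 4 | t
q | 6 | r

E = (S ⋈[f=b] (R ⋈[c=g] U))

Stepwise |·|:
  S → 4
  R → 4
  U → 6
  (R ⋈[c=g] U) → 3
  (S ⋈[f=b] (R ⋈[c=g] U)) → 1

|E| = 1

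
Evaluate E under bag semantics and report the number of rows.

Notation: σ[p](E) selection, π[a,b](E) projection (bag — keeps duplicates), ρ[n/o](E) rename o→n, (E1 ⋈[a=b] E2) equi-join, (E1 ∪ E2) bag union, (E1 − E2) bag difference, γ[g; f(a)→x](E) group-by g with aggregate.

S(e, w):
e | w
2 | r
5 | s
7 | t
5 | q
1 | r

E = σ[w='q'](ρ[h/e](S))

Per-node cardinality:
  S → 5
  ρ[h/e](S) → 5
  σ[w='q'](ρ[h/e](S)) → 1

|E| = 1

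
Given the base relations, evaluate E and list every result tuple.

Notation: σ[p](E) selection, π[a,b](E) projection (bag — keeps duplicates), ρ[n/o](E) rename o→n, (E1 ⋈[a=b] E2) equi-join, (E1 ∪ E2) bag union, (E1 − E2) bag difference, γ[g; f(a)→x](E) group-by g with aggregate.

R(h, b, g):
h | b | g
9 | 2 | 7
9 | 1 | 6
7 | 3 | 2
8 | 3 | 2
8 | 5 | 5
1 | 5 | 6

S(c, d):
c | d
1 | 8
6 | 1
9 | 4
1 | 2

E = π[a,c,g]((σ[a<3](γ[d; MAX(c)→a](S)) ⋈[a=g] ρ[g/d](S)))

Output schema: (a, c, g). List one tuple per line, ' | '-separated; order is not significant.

Stepwise |·|:
  S → 4
  γ[d; MAX(c)→a](S) → 4
  σ[a<3](γ[d; MAX(c)→a](S)) → 2
  S → 4
  ρ[g/d](S) → 4
  (σ[a<3](γ[d; MAX(c)→a](S)) ⋈[a=g] ρ[g/d](S)) → 2
  π[a,c,g]((σ[a<3](γ[d; MAX(c)→a](S)) ⋈[a=g] ρ[g/d](S))) → 2

== RESULT ==
a | c | g
1 | 6 | 1
1 | 6 | 1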